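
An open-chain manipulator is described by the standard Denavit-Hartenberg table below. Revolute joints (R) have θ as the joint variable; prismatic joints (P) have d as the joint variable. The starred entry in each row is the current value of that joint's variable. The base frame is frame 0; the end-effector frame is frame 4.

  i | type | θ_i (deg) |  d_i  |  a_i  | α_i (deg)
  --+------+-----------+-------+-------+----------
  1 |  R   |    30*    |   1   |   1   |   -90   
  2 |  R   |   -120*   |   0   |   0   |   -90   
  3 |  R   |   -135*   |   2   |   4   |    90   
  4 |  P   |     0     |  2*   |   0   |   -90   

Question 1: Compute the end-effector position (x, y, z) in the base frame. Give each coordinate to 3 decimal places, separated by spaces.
after link 1: o_1 = (0.8660, 0.5000, 1.0000)
after link 2: o_2 = (0.8660, 0.5000, 1.0000)
after link 3: o_3 = (2.1766, 4.5226, -0.4495)
after link 4: o_4 = (3.4960, 3.6514, -1.6742)

3.496 3.651 -1.674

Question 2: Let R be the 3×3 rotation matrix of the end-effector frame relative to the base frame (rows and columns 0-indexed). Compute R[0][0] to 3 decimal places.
-0.047

End-effector x-axis (col 0 of R) = (-0.0474,0.7891,-0.6124)
R[0][0] = -0.0474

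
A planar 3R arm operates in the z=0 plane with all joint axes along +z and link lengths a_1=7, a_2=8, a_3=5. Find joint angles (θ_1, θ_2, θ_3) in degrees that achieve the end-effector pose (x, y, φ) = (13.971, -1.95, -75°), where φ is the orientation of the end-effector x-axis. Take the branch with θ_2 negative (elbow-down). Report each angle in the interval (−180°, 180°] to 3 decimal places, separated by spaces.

45.003 -60.002 -60.001

wrist centre = target − a_3·(cos φ, sin φ) = (12.6769, 2.8796)
cos θ_2 = (168.9962−7²−8²)/(2·7·8) = 0.5000; θ_2 = -60.0023° (elbow-down)
β = atan2(2.8796,12.6769) = 12.7979°; ψ = atan2(-6.9284,10.9997) = -32.2055°
θ_1 = β − ψ = 45.0033°
θ_3 = φ − θ_1 − θ_2 = -60.0011° (wrapped to (-180°,180°])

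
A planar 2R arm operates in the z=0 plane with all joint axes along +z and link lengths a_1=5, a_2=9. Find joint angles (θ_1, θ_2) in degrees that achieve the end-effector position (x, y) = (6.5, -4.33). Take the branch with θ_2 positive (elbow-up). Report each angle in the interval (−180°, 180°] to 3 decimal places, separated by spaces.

cos θ_2 = (60.9989−5²−9²)/(2·5·9) = -0.5000; θ_2 = 120.0008° (elbow-up)
β = atan2(-4.3300,6.5000) = -33.6697°; ψ = atan2(7.7942,0.4999) = 86.3303°
θ_1 = β − ψ = -120.0000°

-120.000 120.001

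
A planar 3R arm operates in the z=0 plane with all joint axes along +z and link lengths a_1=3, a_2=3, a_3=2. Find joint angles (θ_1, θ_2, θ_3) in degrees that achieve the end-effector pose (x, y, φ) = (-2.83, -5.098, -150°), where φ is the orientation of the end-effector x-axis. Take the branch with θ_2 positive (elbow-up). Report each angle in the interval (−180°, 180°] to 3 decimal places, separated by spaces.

wrist centre = target − a_3·(cos φ, sin φ) = (-1.0979, -4.0980)
cos θ_2 = (17.9991−3²−3²)/(2·3·3) = -0.0001; θ_2 = 90.0029° (elbow-up)
β = atan2(-4.0980,-1.0979) = -104.9986°; ψ = atan2(3.0000,2.9998) = 45.0014°
θ_1 = β − ψ = -150.0000°
θ_3 = φ − θ_1 − θ_2 = -90.0028° (wrapped to (-180°,180°])

-150.000 90.003 -90.003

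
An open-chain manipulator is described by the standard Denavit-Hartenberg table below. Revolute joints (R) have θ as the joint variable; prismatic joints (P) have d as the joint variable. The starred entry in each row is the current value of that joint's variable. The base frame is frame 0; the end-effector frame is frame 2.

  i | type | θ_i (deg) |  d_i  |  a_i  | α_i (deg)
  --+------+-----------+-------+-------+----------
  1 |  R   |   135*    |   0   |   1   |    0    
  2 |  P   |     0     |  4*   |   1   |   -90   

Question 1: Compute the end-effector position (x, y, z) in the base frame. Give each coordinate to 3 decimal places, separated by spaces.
after link 1: o_1 = (-0.7071, 0.7071, 0.0000)
after link 2: o_2 = (-1.4142, 1.4142, 4.0000)

-1.414 1.414 4.000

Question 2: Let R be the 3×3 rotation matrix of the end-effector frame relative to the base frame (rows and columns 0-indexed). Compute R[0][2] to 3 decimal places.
End-effector z-axis (col 2 of R) = (-0.7071,-0.7071,0.0000)
R[0][2] = -0.7071

-0.707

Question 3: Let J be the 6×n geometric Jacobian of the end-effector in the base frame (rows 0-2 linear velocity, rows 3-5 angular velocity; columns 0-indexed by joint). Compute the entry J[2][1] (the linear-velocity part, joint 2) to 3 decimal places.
prismatic axis z_1 = (0.0000,0.0000,1.0000)
J_v[:, 1] = z_1; J_ω[:, 1] = (0,0,0)
entry J[2][1] = 1.0000

1.000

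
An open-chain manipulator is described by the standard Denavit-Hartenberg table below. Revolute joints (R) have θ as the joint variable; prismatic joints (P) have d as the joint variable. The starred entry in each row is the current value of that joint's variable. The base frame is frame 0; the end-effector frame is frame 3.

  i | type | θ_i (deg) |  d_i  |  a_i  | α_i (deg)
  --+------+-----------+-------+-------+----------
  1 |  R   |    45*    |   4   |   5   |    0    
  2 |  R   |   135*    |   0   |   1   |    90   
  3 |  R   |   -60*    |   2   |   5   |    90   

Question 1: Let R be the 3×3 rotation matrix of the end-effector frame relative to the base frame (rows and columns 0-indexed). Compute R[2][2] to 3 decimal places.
-0.500

End-effector z-axis (col 2 of R) = (0.8660,-0.0000,-0.5000)
R[2][2] = -0.5000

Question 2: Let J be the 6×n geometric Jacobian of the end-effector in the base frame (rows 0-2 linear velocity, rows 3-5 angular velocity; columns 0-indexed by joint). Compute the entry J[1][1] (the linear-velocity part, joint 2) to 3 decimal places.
-3.500

axis z_1 = (0.0000,0.0000,1.0000); lever o_n−o_1 = (-3.5000,2.0000,-4.3301)
cross product → J_v[:, 1] = (-2.0000,-3.5000,0.0000)
J_ω[:, 1] = z_1
entry J[1][1] = -3.5000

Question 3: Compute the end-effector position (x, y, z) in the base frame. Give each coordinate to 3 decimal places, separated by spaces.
0.036 5.536 -0.330

after link 1: o_1 = (3.5355, 3.5355, 4.0000)
after link 2: o_2 = (2.5355, 3.5355, 4.0000)
after link 3: o_3 = (0.0355, 5.5355, -0.3301)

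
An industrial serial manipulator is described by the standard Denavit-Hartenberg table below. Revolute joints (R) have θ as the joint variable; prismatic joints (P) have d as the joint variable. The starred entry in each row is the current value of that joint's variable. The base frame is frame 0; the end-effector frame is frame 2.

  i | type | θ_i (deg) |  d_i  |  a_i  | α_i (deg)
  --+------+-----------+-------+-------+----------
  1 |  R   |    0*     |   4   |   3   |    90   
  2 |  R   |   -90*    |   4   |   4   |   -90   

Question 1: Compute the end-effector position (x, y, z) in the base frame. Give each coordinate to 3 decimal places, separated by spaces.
3.000 -4.000 0.000

after link 1: o_1 = (3.0000, 0.0000, 4.0000)
after link 2: o_2 = (3.0000, -4.0000, 0.0000)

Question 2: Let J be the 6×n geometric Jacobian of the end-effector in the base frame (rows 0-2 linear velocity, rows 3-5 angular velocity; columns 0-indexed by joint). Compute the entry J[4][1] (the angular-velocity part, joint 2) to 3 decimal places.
-1.000

axis z_1 = (0.0000,-1.0000,0.0000); lever o_n−o_1 = (0.0000,-4.0000,-4.0000)
cross product → J_v[:, 1] = (4.0000,0.0000,0.0000)
J_ω[:, 1] = z_1
entry J[4][1] = -1.0000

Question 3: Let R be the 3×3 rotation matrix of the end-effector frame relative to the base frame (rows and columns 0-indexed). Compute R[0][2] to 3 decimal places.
1.000

End-effector z-axis (col 2 of R) = (1.0000,-0.0000,0.0000)
R[0][2] = 1.0000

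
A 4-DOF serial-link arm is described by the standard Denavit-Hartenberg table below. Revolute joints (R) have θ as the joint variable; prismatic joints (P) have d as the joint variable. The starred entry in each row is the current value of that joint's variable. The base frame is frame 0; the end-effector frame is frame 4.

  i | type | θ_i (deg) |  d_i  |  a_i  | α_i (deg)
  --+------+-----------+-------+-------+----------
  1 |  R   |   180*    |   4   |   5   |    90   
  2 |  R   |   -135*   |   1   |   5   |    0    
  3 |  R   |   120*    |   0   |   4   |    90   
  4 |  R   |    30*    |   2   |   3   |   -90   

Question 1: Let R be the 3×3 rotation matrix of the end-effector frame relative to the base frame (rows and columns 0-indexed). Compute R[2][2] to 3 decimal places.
End-effector z-axis (col 2 of R) = (0.4830,0.8660,0.1294)
R[2][2] = 0.1294

0.129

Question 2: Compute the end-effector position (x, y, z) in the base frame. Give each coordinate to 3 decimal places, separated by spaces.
after link 1: o_1 = (-5.0000, 0.0000, 4.0000)
after link 2: o_2 = (-1.4645, 1.0000, 0.4645)
after link 3: o_3 = (-5.3282, 1.0000, -0.5708)
after link 4: o_4 = (-7.3201, 2.5000, -3.1751)

-7.320 2.500 -3.175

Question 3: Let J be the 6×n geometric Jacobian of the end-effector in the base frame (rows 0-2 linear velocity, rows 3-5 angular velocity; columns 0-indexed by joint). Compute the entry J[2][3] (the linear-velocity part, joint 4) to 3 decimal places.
0.388

axis z_3 = (0.2588,0.0000,-0.9659); lever o_n−o_3 = (-1.9919,1.5000,-2.6043)
cross product → J_v[:, 3] = (1.4489,2.5981,0.3882)
J_ω[:, 3] = z_3
entry J[2][3] = 0.3882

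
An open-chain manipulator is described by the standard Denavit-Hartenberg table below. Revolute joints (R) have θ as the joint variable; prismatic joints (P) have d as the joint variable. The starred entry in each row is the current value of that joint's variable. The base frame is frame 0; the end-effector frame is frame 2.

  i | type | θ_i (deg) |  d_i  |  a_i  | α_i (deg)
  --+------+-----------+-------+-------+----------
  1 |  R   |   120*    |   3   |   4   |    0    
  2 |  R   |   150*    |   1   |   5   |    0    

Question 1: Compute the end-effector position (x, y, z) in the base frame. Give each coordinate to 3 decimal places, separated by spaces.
after link 1: o_1 = (-2.0000, 3.4641, 3.0000)
after link 2: o_2 = (-2.0000, -1.5359, 4.0000)

-2.000 -1.536 4.000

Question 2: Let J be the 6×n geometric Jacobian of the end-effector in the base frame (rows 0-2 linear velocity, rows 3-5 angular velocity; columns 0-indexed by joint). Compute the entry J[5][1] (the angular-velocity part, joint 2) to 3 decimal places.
axis z_1 = (0.0000,0.0000,1.0000); lever o_n−o_1 = (-0.0000,-5.0000,1.0000)
cross product → J_v[:, 1] = (5.0000,-0.0000,0.0000)
J_ω[:, 1] = z_1
entry J[5][1] = 1.0000

1.000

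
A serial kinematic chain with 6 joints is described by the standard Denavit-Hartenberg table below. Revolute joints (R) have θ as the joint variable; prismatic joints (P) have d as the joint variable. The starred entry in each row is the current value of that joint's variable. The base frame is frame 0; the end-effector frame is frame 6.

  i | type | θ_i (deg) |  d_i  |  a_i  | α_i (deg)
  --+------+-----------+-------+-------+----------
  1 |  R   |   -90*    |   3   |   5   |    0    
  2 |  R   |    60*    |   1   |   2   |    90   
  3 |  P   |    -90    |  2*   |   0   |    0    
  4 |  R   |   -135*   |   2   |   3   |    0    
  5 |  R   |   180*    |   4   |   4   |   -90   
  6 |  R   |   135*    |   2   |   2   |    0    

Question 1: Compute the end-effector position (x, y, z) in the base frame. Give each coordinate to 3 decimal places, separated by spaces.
-0.590 -12.264 5.707

after link 1: o_1 = (0.0000, -5.0000, 3.0000)
after link 2: o_2 = (1.7321, -6.0000, 4.0000)
after link 3: o_3 = (0.7321, -7.7321, 4.0000)
after link 4: o_4 = (-2.1051, -8.4034, 6.1213)
after link 5: o_5 = (-1.6556, -13.2818, 3.2929)
after link 6: o_6 = (-0.5898, -12.2641, 5.7071)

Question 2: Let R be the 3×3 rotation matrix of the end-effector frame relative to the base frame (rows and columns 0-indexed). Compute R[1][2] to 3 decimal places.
End-effector z-axis (col 2 of R) = (0.6124,-0.3536,0.7071)
R[1][2] = -0.3536

-0.354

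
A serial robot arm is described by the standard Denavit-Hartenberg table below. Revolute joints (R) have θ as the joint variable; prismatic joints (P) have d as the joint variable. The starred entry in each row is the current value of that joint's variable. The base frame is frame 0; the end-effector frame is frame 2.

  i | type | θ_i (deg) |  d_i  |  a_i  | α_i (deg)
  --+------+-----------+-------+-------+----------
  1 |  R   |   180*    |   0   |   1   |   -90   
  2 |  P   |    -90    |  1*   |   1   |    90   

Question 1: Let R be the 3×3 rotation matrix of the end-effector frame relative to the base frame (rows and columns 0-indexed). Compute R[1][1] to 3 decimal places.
-1.000

End-effector y-axis (col 1 of R) = (-0.0000,-1.0000,0.0000)
R[1][1] = -1.0000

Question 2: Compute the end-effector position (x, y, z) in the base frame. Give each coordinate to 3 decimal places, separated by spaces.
-1.000 -1.000 1.000

after link 1: o_1 = (-1.0000, 0.0000, 0.0000)
after link 2: o_2 = (-1.0000, -1.0000, 1.0000)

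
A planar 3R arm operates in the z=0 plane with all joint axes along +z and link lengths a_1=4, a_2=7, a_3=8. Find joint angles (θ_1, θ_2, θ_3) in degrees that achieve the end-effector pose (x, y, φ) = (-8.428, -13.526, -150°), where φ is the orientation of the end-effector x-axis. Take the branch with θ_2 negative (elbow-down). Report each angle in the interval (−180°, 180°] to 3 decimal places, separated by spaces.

-59.994 -60.007 -29.999

wrist centre = target − a_3·(cos φ, sin φ) = (-1.4998, -9.5260)
cos θ_2 = (92.9941−4²−7²)/(2·4·7) = 0.4999; θ_2 = -60.0070° (elbow-down)
β = atan2(-9.5260,-1.4998) = -98.9473°; ψ = atan2(-6.0626,7.4993) = -38.9530°
θ_1 = β − ψ = -59.9943°
θ_3 = φ − θ_1 − θ_2 = -29.9987° (wrapped to (-180°,180°])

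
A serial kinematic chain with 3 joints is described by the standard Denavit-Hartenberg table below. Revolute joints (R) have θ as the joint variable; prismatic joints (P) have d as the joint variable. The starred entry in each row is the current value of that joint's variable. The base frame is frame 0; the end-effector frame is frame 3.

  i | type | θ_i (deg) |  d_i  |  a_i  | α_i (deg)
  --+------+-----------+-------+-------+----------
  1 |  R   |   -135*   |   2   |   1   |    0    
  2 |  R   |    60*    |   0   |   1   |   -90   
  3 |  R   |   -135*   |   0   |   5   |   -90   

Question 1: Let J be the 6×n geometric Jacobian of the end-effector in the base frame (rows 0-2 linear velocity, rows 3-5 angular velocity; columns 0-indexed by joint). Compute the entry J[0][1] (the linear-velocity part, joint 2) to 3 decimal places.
axis z_1 = (0.0000,0.0000,1.0000); lever o_n−o_1 = (-0.6562,2.4491,3.5355)
cross product → J_v[:, 1] = (-2.4491,-0.6562,0.0000)
J_ω[:, 1] = z_1
entry J[0][1] = -2.4491

-2.449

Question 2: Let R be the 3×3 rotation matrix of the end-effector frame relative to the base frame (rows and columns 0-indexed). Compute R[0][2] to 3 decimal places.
End-effector z-axis (col 2 of R) = (0.1830,-0.6830,0.7071)
R[0][2] = 0.1830

0.183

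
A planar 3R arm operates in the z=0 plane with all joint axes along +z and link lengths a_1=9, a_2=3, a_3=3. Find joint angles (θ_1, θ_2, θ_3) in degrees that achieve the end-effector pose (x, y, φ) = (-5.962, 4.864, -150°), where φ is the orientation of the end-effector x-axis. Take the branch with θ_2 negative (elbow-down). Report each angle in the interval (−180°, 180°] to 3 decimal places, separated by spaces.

135.000 -135.000 -150.000

wrist centre = target − a_3·(cos φ, sin φ) = (-3.3639, 6.3640)
cos θ_2 = (51.8165−9²−3²)/(2·9·3) = -0.7071; θ_2 = -134.9996° (elbow-down)
β = atan2(6.3640,-3.3639) = 117.8603°; ψ = atan2(-2.1213,6.8787) = -17.1393°
θ_1 = β − ψ = 134.9997°
θ_3 = φ − θ_1 − θ_2 = -150.0000° (wrapped to (-180°,180°])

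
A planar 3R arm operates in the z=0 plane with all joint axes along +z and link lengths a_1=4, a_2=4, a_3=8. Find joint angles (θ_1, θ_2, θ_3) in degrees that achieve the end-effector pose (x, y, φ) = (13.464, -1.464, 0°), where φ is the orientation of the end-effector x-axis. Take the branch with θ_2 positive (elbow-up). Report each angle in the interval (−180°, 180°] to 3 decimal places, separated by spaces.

-60.001 90.003 -30.002

wrist centre = target − a_3·(cos φ, sin φ) = (5.4640, -1.4640)
cos θ_2 = (31.9986−4²−4²)/(2·4·4) = -0.0000; θ_2 = 90.0025° (elbow-up)
β = atan2(-1.4640,5.4640) = -14.9993°; ψ = atan2(4.0000,3.9998) = 45.0013°
θ_1 = β − ψ = -60.0005°
θ_3 = φ − θ_1 − θ_2 = -30.0020° (wrapped to (-180°,180°])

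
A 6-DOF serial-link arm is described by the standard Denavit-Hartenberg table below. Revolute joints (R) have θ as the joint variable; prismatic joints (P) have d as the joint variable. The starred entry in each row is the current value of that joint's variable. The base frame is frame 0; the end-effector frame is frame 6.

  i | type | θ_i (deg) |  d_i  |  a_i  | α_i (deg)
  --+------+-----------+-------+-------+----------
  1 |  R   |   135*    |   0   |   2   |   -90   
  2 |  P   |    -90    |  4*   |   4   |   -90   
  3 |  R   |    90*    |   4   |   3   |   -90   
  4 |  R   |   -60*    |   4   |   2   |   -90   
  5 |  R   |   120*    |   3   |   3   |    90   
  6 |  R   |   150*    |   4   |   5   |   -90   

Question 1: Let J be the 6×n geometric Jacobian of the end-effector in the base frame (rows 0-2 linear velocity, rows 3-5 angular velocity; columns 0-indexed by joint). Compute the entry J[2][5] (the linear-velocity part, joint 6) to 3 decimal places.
-2.165

axis z_5 = (-0.2241,0.8365,0.5000); lever o_n−o_5 = (0.9579,6.0844,-1.7500)
cross product → J_v[:, 5] = (-4.5061,0.0867,-2.1651)
J_ω[:, 5] = z_5
entry J[2][5] = -2.1651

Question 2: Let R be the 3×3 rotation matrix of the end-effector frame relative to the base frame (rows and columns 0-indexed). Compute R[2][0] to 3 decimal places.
-0.750

End-effector x-axis (col 0 of R) = (0.3709,0.5477,-0.7500)
R[2][0] = -0.7500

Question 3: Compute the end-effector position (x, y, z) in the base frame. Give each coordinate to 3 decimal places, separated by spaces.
after link 1: o_1 = (-1.4142, 1.4142, 0.0000)
after link 2: o_2 = (-4.2426, -1.4142, 4.0000)
after link 3: o_3 = (-4.9497, 3.5355, 4.0000)
after link 4: o_4 = (-5.4674, 5.4674, -0.0000)
after link 5: o_5 = (-2.1814, 4.7950, 2.5981)
after link 6: o_6 = (-1.2235, 10.8794, 0.8481)

-1.224 10.879 0.848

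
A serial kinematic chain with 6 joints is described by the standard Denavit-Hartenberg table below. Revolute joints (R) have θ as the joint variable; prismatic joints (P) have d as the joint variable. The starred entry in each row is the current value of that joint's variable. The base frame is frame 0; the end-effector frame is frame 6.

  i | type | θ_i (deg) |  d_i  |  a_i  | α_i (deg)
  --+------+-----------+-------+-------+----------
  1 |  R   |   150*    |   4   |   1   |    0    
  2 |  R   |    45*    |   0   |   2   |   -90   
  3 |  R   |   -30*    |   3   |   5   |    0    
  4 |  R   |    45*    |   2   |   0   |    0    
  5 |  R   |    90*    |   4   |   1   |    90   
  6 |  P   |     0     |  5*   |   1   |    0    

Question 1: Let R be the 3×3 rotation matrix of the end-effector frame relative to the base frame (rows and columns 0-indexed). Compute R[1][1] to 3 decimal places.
-0.966

End-effector y-axis (col 1 of R) = (0.2588,-0.9659,0.0000)
R[1][1] = -0.9659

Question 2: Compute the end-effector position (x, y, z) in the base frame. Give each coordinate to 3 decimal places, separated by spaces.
after link 1: o_1 = (-0.8660, 0.5000, 4.0000)
after link 2: o_2 = (-2.7979, -0.0176, 4.0000)
after link 3: o_3 = (-6.2040, -4.0361, 6.5000)
after link 4: o_4 = (-5.6864, -5.9680, 6.5000)
after link 5: o_5 = (-4.4011, -9.7647, 5.5341)
after link 6: o_6 = (-8.8162, -10.9477, 3.2741)

-8.816 -10.948 3.274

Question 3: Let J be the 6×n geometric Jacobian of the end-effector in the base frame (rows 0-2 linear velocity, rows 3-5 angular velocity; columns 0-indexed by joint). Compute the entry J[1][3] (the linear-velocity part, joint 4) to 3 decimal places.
0.835

axis z_3 = (0.2588,-0.9659,0.0000); lever o_n−o_3 = (-2.6121,-6.9116,-3.2259)
cross product → J_v[:, 3] = (3.1160,0.8349,-4.3120)
J_ω[:, 3] = z_3
entry J[1][3] = 0.8349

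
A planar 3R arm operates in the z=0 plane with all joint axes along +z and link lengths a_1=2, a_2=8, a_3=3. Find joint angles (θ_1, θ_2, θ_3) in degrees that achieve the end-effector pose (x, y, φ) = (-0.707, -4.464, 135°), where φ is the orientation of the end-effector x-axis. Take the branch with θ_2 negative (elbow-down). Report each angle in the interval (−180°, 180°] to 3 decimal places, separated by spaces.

45.019 -135.015 -135.004

wrist centre = target − a_3·(cos φ, sin φ) = (1.4143, -6.5853)
cos θ_2 = (45.3667−2²−8²)/(2·2·8) = -0.7073; θ_2 = -135.0148° (elbow-down)
β = atan2(-6.5853,1.4143) = -77.8788°; ψ = atan2(-5.6554,-3.6583) = -122.8977°
θ_1 = β − ψ = 45.0189°
θ_3 = φ − θ_1 − θ_2 = -135.0041° (wrapped to (-180°,180°])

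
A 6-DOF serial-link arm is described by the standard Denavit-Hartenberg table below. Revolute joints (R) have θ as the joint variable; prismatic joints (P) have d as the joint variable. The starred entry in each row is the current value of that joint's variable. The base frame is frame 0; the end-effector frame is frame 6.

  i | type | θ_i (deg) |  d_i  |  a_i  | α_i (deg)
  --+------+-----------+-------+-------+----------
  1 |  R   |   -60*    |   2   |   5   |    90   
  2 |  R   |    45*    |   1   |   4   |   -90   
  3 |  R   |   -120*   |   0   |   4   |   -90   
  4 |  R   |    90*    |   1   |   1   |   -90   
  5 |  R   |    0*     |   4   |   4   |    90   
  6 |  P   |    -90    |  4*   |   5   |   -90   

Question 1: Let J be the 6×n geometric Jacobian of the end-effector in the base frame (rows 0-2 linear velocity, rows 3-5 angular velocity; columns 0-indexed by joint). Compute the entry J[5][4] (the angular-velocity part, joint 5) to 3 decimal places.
axis z_4 = (0.9268,0.1268,0.3536); lever o_n−o_4 = (-0.0199,-5.6976,-0.7325)
cross product → J_v[:, 4] = (1.9215,0.6718,-5.2779)
J_ω[:, 4] = z_4
entry J[5][4] = 0.3536

0.354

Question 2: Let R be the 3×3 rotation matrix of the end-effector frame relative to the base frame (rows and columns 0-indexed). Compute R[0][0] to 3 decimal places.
-0.927

End-effector x-axis (col 0 of R) = (-0.9268,-0.1268,-0.3536)
R[0][0] = -0.9268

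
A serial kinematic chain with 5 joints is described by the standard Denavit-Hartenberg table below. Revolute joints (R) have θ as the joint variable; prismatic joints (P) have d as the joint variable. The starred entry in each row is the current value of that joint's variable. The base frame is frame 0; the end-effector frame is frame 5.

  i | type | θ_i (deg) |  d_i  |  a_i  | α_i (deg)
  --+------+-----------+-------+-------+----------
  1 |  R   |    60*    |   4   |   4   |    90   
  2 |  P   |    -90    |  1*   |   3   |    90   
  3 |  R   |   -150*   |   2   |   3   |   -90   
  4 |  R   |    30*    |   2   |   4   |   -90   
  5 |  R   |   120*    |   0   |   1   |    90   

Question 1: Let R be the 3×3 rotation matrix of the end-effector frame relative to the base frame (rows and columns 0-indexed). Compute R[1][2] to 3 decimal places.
0.346

End-effector z-axis (col 2 of R) = (0.2667,0.3460,0.8995)
R[1][2] = 0.3460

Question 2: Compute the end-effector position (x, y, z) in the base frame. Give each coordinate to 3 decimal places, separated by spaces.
after link 1: o_1 = (2.0000, 3.4641, 4.0000)
after link 2: o_2 = (2.8660, 2.9641, 1.0000)
after link 3: o_3 = (0.5670, 1.9821, 3.5981)
after link 4: o_4 = (-1.4330, 5.4462, 5.5981)
after link 5: o_5 = (-0.7210, 4.7464, 5.6561)

-0.721 4.746 5.656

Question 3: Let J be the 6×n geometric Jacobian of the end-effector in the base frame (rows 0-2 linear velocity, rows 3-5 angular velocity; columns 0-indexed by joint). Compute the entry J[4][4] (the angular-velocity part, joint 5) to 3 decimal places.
0.625

axis z_4 = (0.6495,0.6250,-0.4330); lever o_n−o_4 = (0.7120,-0.6998,0.0580)
cross product → J_v[:, 4] = (-0.2667,-0.3460,-0.8995)
J_ω[:, 4] = z_4
entry J[4][4] = 0.6250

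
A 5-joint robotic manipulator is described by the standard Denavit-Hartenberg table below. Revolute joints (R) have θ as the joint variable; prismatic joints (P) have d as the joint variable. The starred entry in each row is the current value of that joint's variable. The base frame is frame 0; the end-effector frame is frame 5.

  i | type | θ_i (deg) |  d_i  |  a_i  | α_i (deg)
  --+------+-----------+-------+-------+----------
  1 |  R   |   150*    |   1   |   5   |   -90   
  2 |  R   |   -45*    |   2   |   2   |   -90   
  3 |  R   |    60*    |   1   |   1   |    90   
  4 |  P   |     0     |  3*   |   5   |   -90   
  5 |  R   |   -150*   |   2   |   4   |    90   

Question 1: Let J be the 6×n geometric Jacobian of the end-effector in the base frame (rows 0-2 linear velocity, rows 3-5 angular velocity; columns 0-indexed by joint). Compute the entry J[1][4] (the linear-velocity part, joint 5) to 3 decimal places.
axis z_4 = (-0.6124,0.3536,-0.7071); lever o_n−o_4 = (-3.2247,-2.7570,-1.4142)
cross product → J_v[:, 4] = (-2.4495,1.4142,2.8284)
J_ω[:, 4] = z_4
entry J[1][4] = 1.4142

1.414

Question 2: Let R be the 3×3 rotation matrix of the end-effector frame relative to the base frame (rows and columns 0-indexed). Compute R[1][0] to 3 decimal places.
-0.866

End-effector x-axis (col 0 of R) = (-0.5000,-0.8660,-0.0000)
R[1][0] = -0.8660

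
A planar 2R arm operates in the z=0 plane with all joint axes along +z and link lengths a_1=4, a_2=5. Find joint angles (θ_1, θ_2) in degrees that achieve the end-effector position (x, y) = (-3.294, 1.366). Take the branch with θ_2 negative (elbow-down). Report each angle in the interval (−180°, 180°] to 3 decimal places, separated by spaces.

cos θ_2 = (12.7164−4²−5²)/(2·4·5) = -0.7071; θ_2 = -134.9987° (elbow-down)
β = atan2(1.3660,-3.2940) = 157.4765°; ψ = atan2(-3.5356,0.4645) = -82.5147°
θ_1 = β − ψ = 239.9913°

-120.009 -134.999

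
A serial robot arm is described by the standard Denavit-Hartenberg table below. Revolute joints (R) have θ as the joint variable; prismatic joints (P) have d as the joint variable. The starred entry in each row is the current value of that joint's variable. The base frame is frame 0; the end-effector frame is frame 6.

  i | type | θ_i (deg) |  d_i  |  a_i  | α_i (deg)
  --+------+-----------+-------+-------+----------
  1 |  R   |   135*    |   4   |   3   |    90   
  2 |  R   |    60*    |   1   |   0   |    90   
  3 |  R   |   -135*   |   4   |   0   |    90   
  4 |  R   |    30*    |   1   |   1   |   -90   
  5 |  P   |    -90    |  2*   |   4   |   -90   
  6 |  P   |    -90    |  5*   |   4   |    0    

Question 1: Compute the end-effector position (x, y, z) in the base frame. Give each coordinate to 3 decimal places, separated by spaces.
-5.682 9.900 -6.505

after link 1: o_1 = (-2.1213, 2.1213, 4.0000)
after link 2: o_2 = (-1.4142, 2.8284, 4.0000)
after link 3: o_3 = (-3.8637, 5.2779, 2.0000)
after link 4: o_4 = (-3.6364, 5.1846, 0.6073)
after link 5: o_5 = (-1.4471, 7.9952, -2.0958)
after link 6: o_6 = (-5.6818, 9.8999, -6.5048)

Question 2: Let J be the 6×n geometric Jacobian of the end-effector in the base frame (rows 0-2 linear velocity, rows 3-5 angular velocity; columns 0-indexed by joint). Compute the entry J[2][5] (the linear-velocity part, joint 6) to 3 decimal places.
prismatic axis z_5 = (-0.5227,-0.3433,-0.7803)
J_v[:, 5] = z_5; J_ω[:, 5] = (0,0,0)
entry J[2][5] = -0.7803

-0.780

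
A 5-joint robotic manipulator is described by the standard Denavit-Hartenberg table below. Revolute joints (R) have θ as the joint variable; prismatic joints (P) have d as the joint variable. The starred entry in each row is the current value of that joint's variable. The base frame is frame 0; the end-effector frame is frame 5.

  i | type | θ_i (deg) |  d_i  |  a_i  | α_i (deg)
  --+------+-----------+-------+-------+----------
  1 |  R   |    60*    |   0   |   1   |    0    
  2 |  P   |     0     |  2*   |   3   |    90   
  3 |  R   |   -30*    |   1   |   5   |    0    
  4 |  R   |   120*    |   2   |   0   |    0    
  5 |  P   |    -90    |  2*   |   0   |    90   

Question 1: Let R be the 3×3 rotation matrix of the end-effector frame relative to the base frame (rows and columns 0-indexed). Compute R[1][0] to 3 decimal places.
0.866

End-effector x-axis (col 0 of R) = (0.5000,0.8660,-0.0000)
R[1][0] = 0.8660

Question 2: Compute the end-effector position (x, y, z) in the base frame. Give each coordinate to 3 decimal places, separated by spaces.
8.495 4.714 -0.500

after link 1: o_1 = (0.5000, 0.8660, 0.0000)
after link 2: o_2 = (2.0000, 3.4641, 2.0000)
after link 3: o_3 = (5.0311, 6.7141, -0.5000)
after link 4: o_4 = (6.7631, 5.7141, -0.5000)
after link 5: o_5 = (8.4952, 4.7141, -0.5000)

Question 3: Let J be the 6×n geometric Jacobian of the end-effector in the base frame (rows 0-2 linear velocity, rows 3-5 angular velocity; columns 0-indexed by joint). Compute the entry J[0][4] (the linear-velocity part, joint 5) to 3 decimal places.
prismatic axis z_4 = (0.8660,-0.5000,0.0000)
J_v[:, 4] = z_4; J_ω[:, 4] = (0,0,0)
entry J[0][4] = 0.8660

0.866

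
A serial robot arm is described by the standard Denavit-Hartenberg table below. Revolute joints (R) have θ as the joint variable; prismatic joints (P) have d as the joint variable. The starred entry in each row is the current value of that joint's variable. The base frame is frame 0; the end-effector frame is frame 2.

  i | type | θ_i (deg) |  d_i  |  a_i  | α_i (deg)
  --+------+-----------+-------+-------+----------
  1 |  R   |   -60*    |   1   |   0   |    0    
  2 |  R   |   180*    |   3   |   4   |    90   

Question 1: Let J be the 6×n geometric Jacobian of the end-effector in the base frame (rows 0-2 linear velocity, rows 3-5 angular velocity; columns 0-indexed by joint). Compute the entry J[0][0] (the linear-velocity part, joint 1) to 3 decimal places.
-3.464

axis z_0 = ẑ; lever o_n−o_0 = (-2.0000,3.4641,4.0000)
cross product → J_v[:, 0] = (-3.4641,-2.0000,0.0000)
J_ω[:, 0] = z_0
entry J[0][0] = -3.4641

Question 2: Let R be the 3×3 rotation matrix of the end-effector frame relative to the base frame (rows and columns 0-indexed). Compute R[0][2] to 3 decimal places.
End-effector z-axis (col 2 of R) = (0.8660,0.5000,0.0000)
R[0][2] = 0.8660

0.866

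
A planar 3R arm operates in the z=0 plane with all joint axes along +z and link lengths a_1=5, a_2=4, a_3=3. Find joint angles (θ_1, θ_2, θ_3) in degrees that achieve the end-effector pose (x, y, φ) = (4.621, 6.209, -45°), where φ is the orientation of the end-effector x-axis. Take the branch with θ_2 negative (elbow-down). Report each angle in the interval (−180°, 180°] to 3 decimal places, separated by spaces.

wrist centre = target − a_3·(cos φ, sin φ) = (2.4997, 8.3303)
cos θ_2 = (75.6426−5²−4²)/(2·5·4) = 0.8661; θ_2 = -29.9954° (elbow-down)
β = atan2(8.3303,2.4997) = 73.2971°; ψ = atan2(-1.9997,8.4643) = -13.2926°
θ_1 = β − ψ = 86.5897°
θ_3 = φ − θ_1 − θ_2 = -101.5944° (wrapped to (-180°,180°])

86.590 -29.995 -101.594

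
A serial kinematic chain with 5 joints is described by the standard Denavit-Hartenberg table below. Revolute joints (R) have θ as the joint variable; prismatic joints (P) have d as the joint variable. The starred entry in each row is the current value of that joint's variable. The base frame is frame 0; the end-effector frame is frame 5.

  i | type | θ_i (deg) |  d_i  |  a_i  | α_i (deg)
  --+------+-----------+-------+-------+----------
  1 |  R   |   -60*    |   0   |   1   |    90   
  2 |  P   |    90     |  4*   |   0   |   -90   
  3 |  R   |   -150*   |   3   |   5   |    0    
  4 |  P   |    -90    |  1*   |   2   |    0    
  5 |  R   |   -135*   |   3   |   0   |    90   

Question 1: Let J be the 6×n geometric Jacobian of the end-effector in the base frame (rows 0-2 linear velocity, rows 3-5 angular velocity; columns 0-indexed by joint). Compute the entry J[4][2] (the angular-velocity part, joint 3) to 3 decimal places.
0.866

axis z_2 = (-0.5000,0.8660,0.0000); lever o_n−o_2 = (-4.1651,5.6782,-5.3301)
cross product → J_v[:, 2] = (-4.6160,-2.6651,0.7679)
J_ω[:, 2] = z_2
entry J[4][2] = 0.8660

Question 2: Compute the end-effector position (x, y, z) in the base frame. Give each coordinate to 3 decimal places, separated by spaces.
after link 1: o_1 = (0.5000, -0.8660, 0.0000)
after link 2: o_2 = (-2.9641, -2.8660, 0.0000)
after link 3: o_3 = (-6.6292, -1.5179, -4.3301)
after link 4: o_4 = (-5.6292, 0.2141, -5.3301)
after link 5: o_5 = (-7.1292, 2.8122, -5.3301)

-7.129 2.812 -5.330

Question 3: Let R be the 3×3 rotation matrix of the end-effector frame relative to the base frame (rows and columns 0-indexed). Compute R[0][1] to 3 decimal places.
-0.500

End-effector y-axis (col 1 of R) = (-0.5000,0.8660,0.0000)
R[0][1] = -0.5000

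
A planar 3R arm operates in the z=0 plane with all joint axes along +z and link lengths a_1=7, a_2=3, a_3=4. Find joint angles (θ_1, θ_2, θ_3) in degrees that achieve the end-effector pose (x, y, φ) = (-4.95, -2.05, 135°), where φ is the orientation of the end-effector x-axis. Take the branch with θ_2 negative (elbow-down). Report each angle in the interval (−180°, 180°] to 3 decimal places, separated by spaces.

wrist centre = target − a_3·(cos φ, sin φ) = (-2.1216, -4.8784)
cos θ_2 = (28.3001−7²−3²)/(2·7·3) = -0.7071; θ_2 = -135.0027° (elbow-down)
β = atan2(-4.8784,-2.1216) = -113.5037°; ψ = atan2(-2.1212,4.8786) = -23.4995°
θ_1 = β − ψ = -90.0041°
θ_3 = φ − θ_1 − θ_2 = 0.0068° (wrapped to (-180°,180°])

-90.004 -135.003 0.007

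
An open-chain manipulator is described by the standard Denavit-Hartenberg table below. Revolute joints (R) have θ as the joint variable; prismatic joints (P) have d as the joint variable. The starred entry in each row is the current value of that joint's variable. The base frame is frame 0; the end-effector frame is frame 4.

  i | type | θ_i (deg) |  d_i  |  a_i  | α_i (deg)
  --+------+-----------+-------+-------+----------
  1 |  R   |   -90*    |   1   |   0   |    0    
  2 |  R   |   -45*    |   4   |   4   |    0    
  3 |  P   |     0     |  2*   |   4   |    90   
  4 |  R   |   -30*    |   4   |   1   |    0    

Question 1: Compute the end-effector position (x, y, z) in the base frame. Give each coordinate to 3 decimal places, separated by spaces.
-9.098 -3.441 6.500

after link 1: o_1 = (0.0000, 0.0000, 1.0000)
after link 2: o_2 = (-2.8284, -2.8284, 5.0000)
after link 3: o_3 = (-5.6569, -5.6569, 7.0000)
after link 4: o_4 = (-9.0977, -3.4408, 6.5000)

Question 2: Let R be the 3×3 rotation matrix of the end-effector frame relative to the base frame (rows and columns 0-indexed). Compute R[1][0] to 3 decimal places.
End-effector x-axis (col 0 of R) = (-0.6124,-0.6124,-0.5000)
R[1][0] = -0.6124

-0.612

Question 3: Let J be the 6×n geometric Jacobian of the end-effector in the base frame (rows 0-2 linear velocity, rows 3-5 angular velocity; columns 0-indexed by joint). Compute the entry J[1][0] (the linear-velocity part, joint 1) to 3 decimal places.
-9.098

axis z_0 = ẑ; lever o_n−o_0 = (-9.0977,-3.4408,6.5000)
cross product → J_v[:, 0] = (3.4408,-9.0977,0.0000)
J_ω[:, 0] = z_0
entry J[1][0] = -9.0977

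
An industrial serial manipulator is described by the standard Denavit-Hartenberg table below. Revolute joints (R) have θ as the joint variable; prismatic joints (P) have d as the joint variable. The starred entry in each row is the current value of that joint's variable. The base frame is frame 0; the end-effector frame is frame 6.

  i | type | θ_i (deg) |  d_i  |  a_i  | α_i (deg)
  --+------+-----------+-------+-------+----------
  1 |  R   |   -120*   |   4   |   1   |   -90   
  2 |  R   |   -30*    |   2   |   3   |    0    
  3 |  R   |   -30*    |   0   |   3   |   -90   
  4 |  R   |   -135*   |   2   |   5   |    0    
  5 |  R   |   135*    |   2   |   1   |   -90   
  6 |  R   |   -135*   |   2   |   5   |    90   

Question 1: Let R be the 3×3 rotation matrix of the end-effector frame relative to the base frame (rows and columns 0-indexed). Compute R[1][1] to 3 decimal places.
End-effector y-axis (col 1 of R) = (-0.8660,0.5000,-0.0000)
R[1][1] = 0.5000

0.500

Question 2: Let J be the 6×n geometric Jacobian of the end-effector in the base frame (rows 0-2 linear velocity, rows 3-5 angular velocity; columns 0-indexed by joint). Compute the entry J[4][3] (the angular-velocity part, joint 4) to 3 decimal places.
axis z_3 = (-0.4330,-0.7500,-0.5000); lever o_n−o_3 = (-0.4154,-3.7906,-9.0255)
cross product → J_v[:, 3] = (4.8738,-3.7004,1.3298)
J_ω[:, 3] = z_3
entry J[4][3] = -0.7500

-0.750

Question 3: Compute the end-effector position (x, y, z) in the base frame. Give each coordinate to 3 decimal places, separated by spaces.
after link 1: o_1 = (-0.5000, -0.8660, 4.0000)
after link 2: o_2 = (-0.0670, -4.1160, 5.5000)
after link 3: o_3 = (-0.8170, -5.4151, 8.0981)
after link 4: o_4 = (2.2627, -7.1519, 4.0362)
after link 5: o_5 = (1.1467, -9.0849, 3.9022)
after link 6: o_6 = (-1.2324, -9.2056, -0.9274)

-1.232 -9.206 -0.927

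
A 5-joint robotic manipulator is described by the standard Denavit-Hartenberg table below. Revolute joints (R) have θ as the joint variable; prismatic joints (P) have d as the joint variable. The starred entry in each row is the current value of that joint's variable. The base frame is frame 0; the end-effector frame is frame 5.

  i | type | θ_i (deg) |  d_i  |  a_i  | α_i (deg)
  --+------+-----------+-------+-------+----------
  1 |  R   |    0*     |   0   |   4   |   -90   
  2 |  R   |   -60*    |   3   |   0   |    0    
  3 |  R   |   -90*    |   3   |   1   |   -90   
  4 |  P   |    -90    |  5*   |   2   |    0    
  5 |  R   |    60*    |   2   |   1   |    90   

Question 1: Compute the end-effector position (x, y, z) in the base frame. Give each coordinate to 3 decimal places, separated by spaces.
5.884 8.500 6.995

after link 1: o_1 = (4.0000, 0.0000, 0.0000)
after link 2: o_2 = (4.0000, 3.0000, 0.0000)
after link 3: o_3 = (3.1340, 6.0000, 0.5000)
after link 4: o_4 = (5.6340, 8.0000, 4.8301)
after link 5: o_5 = (5.8840, 8.5000, 6.9952)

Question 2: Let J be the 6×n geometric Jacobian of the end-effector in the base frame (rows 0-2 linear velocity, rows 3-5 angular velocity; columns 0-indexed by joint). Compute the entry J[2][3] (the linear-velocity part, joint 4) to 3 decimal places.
prismatic axis z_3 = (0.5000,0.0000,0.8660)
J_v[:, 3] = z_3; J_ω[:, 3] = (0,0,0)
entry J[2][3] = 0.8660

0.866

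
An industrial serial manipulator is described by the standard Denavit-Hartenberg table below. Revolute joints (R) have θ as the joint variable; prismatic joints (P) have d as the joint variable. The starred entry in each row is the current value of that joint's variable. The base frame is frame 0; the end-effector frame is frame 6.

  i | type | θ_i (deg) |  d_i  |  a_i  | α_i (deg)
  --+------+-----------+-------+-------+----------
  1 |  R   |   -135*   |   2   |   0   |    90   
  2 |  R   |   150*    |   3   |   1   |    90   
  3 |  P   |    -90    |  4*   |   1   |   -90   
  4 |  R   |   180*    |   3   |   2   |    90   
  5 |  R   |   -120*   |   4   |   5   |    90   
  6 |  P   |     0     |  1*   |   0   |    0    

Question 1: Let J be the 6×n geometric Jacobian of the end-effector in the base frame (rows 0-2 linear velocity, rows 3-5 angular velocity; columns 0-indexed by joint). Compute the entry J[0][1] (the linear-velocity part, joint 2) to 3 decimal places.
0.060

axis z_1 = (-0.7071,0.7071,0.0000); lever o_n−o_1 = (-0.3443,0.5523,0.0849)
cross product → J_v[:, 1] = (0.0601,0.0601,-0.1471)
J_ω[:, 1] = z_1
entry J[0][1] = 0.0601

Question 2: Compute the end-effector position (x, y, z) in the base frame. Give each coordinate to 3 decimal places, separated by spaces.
after link 1: o_1 = (0.0000, 0.0000, 2.0000)
after link 2: o_2 = (-1.5089, 2.7337, 2.5000)
after link 3: o_3 = (-2.2161, 0.6124, 5.9641)
after link 4: o_4 = (-1.7932, 3.8637, 7.4641)
after link 5: o_5 = (-1.2628, 0.8585, 1.8349)
after link 6: o_6 = (-0.3443, 0.5523, 2.0849)

-0.344 0.552 2.085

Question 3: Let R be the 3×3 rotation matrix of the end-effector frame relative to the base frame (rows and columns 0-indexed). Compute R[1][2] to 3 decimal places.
End-effector z-axis (col 2 of R) = (0.9186,-0.3062,0.2500)
R[1][2] = -0.3062

-0.306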